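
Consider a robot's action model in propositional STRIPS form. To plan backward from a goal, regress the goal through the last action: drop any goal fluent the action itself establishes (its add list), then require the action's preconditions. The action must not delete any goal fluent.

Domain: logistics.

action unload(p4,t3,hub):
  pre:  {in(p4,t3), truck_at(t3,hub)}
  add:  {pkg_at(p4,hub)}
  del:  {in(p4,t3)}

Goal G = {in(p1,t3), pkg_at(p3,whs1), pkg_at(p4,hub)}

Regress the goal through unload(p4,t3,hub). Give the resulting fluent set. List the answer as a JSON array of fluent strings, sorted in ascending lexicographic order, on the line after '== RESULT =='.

Regress:
  G ∩ del = {}  (empty — regression defined)
  G \ add = {in(p1,t3), pkg_at(p3,whs1), pkg_at(p4,hub)} \ {pkg_at(p4,hub)} = {in(p1,t3), pkg_at(p3,whs1)}
  ∪ pre   = {in(p1,t3), pkg_at(p3,whs1)} ∪ {in(p4,t3), truck_at(t3,hub)}
          = {in(p1,t3), in(p4,t3), pkg_at(p3,whs1), truck_at(t3,hub)}

== RESULT ==
["in(p1,t3)", "in(p4,t3)", "pkg_at(p3,whs1)", "truck_at(t3,hub)"]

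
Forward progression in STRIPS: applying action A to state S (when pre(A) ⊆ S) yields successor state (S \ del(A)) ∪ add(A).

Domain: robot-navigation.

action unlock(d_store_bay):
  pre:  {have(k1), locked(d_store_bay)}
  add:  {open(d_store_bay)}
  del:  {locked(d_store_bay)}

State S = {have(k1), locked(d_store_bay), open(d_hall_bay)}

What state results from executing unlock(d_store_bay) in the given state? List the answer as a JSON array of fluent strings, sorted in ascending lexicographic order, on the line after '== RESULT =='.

Progress:
  pre ⊆ S: {have(k1), locked(d_store_bay)} ⊆ S  — applicable
  S \ del = {have(k1), open(d_hall_bay)}
  ∪ add   = {have(k1), open(d_hall_bay), open(d_store_bay)}

== RESULT ==
["have(k1)", "open(d_hall_bay)", "open(d_store_bay)"]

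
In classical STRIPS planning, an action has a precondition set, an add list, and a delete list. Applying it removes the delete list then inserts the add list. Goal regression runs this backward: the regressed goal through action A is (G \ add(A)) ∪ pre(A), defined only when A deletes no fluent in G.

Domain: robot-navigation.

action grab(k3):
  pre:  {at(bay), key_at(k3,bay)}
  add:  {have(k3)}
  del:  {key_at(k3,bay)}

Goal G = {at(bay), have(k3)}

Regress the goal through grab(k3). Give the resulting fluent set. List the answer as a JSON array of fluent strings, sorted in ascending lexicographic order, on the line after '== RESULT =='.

Regress:
  G ∩ del = {}  (empty — regression defined)
  G \ add = {at(bay), have(k3)} \ {have(k3)} = {at(bay)}
  ∪ pre   = {at(bay)} ∪ {at(bay), key_at(k3,bay)}
          = {at(bay), key_at(k3,bay)}

== RESULT ==
["at(bay)", "key_at(k3,bay)"]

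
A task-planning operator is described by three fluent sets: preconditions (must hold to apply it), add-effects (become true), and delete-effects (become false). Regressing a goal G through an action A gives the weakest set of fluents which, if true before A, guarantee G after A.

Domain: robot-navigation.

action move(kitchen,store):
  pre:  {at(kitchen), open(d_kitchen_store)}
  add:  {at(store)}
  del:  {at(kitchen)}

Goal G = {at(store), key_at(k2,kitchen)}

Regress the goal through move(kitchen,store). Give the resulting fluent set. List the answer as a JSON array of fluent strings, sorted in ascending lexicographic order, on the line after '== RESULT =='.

Regress:
  G ∩ del = {}  (empty — regression defined)
  G \ add = {at(store), key_at(k2,kitchen)} \ {at(store)} = {key_at(k2,kitchen)}
  ∪ pre   = {key_at(k2,kitchen)} ∪ {at(kitchen), open(d_kitchen_store)}
          = {at(kitchen), key_at(k2,kitchen), open(d_kitchen_store)}

== RESULT ==
["at(kitchen)", "key_at(k2,kitchen)", "open(d_kitchen_store)"]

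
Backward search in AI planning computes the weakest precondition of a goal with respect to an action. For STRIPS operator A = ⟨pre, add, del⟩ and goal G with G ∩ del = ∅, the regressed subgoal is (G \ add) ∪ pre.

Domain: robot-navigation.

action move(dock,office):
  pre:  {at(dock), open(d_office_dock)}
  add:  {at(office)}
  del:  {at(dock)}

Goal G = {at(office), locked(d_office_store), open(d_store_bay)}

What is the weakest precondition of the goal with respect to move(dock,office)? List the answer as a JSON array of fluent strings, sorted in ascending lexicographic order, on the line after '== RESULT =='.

Compute (G \ add) ∪ pre:
  G ∩ del = {}  (empty — regression defined)
  G \ add = {at(office), locked(d_office_store), open(d_store_bay)} \ {at(office)} = {locked(d_office_store), open(d_store_bay)}
  ∪ pre   = {locked(d_office_store), open(d_store_bay)} ∪ {at(dock), open(d_office_dock)}
          = {at(dock), locked(d_office_store), open(d_office_dock), open(d_store_bay)}

== RESULT ==
["at(dock)", "locked(d_office_store)", "open(d_office_dock)", "open(d_store_bay)"]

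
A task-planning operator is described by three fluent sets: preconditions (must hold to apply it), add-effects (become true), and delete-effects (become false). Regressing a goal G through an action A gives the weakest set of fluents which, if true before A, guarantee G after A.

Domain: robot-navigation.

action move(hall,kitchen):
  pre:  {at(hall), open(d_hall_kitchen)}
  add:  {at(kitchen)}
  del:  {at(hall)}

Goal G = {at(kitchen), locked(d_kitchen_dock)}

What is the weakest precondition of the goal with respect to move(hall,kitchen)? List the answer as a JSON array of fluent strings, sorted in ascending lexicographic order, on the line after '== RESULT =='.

Regress:
  G ∩ del = {}  (empty — regression defined)
  G \ add = {at(kitchen), locked(d_kitchen_dock)} \ {at(kitchen)} = {locked(d_kitchen_dock)}
  ∪ pre   = {locked(d_kitchen_dock)} ∪ {at(hall), open(d_hall_kitchen)}
          = {at(hall), locked(d_kitchen_dock), open(d_hall_kitchen)}

== RESULT ==
["at(hall)", "locked(d_kitchen_dock)", "open(d_hall_kitchen)"]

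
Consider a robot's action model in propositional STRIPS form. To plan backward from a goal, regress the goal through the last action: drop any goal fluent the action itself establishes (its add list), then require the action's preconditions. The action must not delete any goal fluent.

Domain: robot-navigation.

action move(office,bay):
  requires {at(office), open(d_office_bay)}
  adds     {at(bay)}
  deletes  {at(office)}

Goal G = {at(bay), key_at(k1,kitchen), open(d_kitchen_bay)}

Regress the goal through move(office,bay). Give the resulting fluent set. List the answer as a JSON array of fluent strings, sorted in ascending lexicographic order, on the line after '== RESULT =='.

Compute (G \ add) ∪ pre:
  G ∩ del = {}  (empty — regression defined)
  G \ add = {at(bay), key_at(k1,kitchen), open(d_kitchen_bay)} \ {at(bay)} = {key_at(k1,kitchen), open(d_kitchen_bay)}
  ∪ pre   = {key_at(k1,kitchen), open(d_kitchen_bay)} ∪ {at(office), open(d_office_bay)}
          = {at(office), key_at(k1,kitchen), open(d_kitchen_bay), open(d_office_bay)}

== RESULT ==
["at(office)", "key_at(k1,kitchen)", "open(d_kitchen_bay)", "open(d_office_bay)"]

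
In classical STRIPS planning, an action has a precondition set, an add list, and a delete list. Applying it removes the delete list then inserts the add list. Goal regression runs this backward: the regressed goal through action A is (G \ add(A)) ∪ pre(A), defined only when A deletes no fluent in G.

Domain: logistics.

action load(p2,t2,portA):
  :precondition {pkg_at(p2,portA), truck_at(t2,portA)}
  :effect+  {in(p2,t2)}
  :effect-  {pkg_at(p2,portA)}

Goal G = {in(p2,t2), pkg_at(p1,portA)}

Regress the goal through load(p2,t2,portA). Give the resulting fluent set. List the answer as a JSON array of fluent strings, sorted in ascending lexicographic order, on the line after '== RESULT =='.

Compute (G \ add) ∪ pre:
  G ∩ del = {}  (empty — regression defined)
  G \ add = {in(p2,t2), pkg_at(p1,portA)} \ {in(p2,t2)} = {pkg_at(p1,portA)}
  ∪ pre   = {pkg_at(p1,portA)} ∪ {pkg_at(p2,portA), truck_at(t2,portA)}
          = {pkg_at(p1,portA), pkg_at(p2,portA), truck_at(t2,portA)}

== RESULT ==
["pkg_at(p1,portA)", "pkg_at(p2,portA)", "truck_at(t2,portA)"]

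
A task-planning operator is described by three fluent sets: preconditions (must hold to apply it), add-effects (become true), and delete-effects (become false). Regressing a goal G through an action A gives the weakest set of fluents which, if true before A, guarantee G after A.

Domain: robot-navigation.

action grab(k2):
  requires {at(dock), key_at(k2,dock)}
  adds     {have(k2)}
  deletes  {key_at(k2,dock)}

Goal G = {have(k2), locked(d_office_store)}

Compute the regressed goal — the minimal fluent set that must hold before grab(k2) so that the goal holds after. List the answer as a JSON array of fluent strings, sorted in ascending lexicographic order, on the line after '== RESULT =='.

Compute (G \ add) ∪ pre:
  G ∩ del = {}  (empty — regression defined)
  G \ add = {have(k2), locked(d_office_store)} \ {have(k2)} = {locked(d_office_store)}
  ∪ pre   = {locked(d_office_store)} ∪ {at(dock), key_at(k2,dock)}
          = {at(dock), key_at(k2,dock), locked(d_office_store)}

== RESULT ==
["at(dock)", "key_at(k2,dock)", "locked(d_office_store)"]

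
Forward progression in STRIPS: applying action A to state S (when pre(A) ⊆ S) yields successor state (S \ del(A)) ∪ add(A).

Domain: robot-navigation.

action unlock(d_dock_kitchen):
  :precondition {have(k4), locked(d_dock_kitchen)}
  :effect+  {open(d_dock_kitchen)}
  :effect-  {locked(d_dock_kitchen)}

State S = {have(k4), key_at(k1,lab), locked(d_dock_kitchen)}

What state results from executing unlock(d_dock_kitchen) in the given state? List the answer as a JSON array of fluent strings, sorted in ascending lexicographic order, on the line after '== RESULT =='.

Compute (S \ del) ∪ add:
  pre ⊆ S: {have(k4), locked(d_dock_kitchen)} ⊆ S  — applicable
  S \ del = {have(k4), key_at(k1,lab)}
  ∪ add   = {have(k4), key_at(k1,lab), open(d_dock_kitchen)}

== RESULT ==
["have(k4)", "key_at(k1,lab)", "open(d_dock_kitchen)"]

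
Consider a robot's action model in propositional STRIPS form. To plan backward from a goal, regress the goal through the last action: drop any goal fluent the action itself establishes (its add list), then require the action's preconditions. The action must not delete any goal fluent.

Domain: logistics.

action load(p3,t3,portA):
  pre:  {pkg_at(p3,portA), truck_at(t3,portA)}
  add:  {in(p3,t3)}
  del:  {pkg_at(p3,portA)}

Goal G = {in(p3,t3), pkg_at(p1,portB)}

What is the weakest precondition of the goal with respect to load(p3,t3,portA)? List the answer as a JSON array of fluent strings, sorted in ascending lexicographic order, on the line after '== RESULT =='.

Regress:
  G ∩ del = {}  (empty — regression defined)
  G \ add = {in(p3,t3), pkg_at(p1,portB)} \ {in(p3,t3)} = {pkg_at(p1,portB)}
  ∪ pre   = {pkg_at(p1,portB)} ∪ {pkg_at(p3,portA), truck_at(t3,portA)}
          = {pkg_at(p1,portB), pkg_at(p3,portA), truck_at(t3,portA)}

== RESULT ==
["pkg_at(p1,portB)", "pkg_at(p3,portA)", "truck_at(t3,portA)"]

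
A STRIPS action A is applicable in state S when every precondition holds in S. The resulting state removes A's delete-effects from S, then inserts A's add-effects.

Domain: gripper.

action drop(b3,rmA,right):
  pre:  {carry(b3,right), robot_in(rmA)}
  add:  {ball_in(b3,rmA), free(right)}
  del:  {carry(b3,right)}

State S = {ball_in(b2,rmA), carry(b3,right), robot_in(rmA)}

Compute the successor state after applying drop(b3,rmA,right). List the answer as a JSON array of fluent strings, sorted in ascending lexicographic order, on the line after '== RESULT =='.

Progress:
  pre ⊆ S: {carry(b3,right), robot_in(rmA)} ⊆ S  — applicable
  S \ del = {ball_in(b2,rmA), robot_in(rmA)}
  ∪ add   = {ball_in(b2,rmA), ball_in(b3,rmA), free(right), robot_in(rmA)}

== RESULT ==
["ball_in(b2,rmA)", "ball_in(b3,rmA)", "free(right)", "robot_in(rmA)"]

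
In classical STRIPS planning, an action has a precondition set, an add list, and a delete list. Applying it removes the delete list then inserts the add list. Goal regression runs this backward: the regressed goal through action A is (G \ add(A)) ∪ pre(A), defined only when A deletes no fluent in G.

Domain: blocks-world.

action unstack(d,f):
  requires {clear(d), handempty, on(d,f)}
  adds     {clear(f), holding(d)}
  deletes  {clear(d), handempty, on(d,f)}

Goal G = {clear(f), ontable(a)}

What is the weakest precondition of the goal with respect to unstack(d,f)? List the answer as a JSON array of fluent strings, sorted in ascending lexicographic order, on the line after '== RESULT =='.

Regress:
  G ∩ del = {}  (empty — regression defined)
  G \ add = {clear(f), ontable(a)} \ {clear(f), holding(d)} = {ontable(a)}
  ∪ pre   = {ontable(a)} ∪ {clear(d), handempty, on(d,f)}
          = {clear(d), handempty, on(d,f), ontable(a)}

== RESULT ==
["clear(d)", "handempty", "on(d,f)", "ontable(a)"]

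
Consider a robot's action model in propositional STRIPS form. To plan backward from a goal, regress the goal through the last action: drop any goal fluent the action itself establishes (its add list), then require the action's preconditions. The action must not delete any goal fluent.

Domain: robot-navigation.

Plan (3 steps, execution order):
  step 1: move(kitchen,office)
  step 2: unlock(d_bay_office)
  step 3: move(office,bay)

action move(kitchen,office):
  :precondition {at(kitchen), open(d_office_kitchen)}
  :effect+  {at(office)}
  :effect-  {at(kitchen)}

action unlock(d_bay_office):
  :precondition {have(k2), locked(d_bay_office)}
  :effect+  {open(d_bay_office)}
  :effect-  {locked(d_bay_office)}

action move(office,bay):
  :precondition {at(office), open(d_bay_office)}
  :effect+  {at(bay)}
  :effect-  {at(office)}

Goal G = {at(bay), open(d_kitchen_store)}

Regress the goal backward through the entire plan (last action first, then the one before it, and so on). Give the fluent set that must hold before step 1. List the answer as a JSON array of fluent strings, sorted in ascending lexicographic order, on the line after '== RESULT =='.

Work backward from the goal:
  through step 3 (move(office,bay)): drop {at(bay)}, keep {open(d_kitchen_store)}, require {at(office), open(d_bay_office)}
    → {at(office), open(d_bay_office), open(d_kitchen_store)}
  through step 2 (unlock(d_bay_office)): drop {open(d_bay_office)}, keep {at(office), open(d_kitchen_store)}, require {have(k2), locked(d_bay_office)}
    → {at(office), have(k2), locked(d_bay_office), open(d_kitchen_store)}
  through step 1 (move(kitchen,office)): drop {at(office)}, keep {have(k2), locked(d_bay_office), open(d_kitchen_store)}, require {at(kitchen), open(d_office_kitchen)}
    → {at(kitchen), have(k2), locked(d_bay_office), open(d_kitchen_store), open(d_office_kitchen)}

== RESULT ==
["at(kitchen)", "have(k2)", "locked(d_bay_office)", "open(d_kitchen_store)", "open(d_office_kitchen)"]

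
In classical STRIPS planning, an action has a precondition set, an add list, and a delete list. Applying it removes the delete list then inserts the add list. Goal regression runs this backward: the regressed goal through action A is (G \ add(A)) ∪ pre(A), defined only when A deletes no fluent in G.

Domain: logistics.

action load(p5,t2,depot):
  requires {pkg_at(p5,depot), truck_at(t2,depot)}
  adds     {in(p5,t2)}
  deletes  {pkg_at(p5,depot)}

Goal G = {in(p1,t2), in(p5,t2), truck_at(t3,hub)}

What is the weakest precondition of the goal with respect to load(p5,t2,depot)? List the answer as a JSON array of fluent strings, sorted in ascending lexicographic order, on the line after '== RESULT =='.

Regress:
  G ∩ del = {}  (empty — regression defined)
  G \ add = {in(p1,t2), in(p5,t2), truck_at(t3,hub)} \ {in(p5,t2)} = {in(p1,t2), truck_at(t3,hub)}
  ∪ pre   = {in(p1,t2), truck_at(t3,hub)} ∪ {pkg_at(p5,depot), truck_at(t2,depot)}
          = {in(p1,t2), pkg_at(p5,depot), truck_at(t2,depot), truck_at(t3,hub)}

== RESULT ==
["in(p1,t2)", "pkg_at(p5,depot)", "truck_at(t2,depot)", "truck_at(t3,hub)"]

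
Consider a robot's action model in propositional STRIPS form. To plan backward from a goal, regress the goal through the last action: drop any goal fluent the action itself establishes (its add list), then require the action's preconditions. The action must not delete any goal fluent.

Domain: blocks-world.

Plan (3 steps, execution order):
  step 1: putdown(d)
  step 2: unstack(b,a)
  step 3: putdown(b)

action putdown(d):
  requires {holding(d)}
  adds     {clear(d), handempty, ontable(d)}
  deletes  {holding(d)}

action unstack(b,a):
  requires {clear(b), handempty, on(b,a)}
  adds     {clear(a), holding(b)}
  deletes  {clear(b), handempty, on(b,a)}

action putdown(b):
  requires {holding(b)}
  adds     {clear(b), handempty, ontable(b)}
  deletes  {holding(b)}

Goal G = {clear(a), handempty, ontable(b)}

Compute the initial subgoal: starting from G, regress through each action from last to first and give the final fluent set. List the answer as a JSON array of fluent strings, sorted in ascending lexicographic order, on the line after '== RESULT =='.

Work backward from the goal:
  through step 3 (putdown(b)): drop {handempty, ontable(b)}, keep {clear(a)}, require {holding(b)}
    → {clear(a), holding(b)}
  through step 2 (unstack(b,a)): drop {clear(a), holding(b)}, keep {}, require {clear(b), handempty, on(b,a)}
    → {clear(b), handempty, on(b,a)}
  through step 1 (putdown(d)): drop {handempty}, keep {clear(b), on(b,a)}, require {holding(d)}
    → {clear(b), holding(d), on(b,a)}

== RESULT ==
["clear(b)", "holding(d)", "on(b,a)"]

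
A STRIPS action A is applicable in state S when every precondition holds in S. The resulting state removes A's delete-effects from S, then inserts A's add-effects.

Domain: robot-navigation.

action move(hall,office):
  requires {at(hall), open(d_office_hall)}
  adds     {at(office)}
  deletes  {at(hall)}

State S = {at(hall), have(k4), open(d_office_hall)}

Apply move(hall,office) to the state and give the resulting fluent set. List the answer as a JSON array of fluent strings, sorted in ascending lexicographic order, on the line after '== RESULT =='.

Progress:
  pre ⊆ S: {at(hall), open(d_office_hall)} ⊆ S  — applicable
  S \ del = {have(k4), open(d_office_hall)}
  ∪ add   = {at(office), have(k4), open(d_office_hall)}

== RESULT ==
["at(office)", "have(k4)", "open(d_office_hall)"]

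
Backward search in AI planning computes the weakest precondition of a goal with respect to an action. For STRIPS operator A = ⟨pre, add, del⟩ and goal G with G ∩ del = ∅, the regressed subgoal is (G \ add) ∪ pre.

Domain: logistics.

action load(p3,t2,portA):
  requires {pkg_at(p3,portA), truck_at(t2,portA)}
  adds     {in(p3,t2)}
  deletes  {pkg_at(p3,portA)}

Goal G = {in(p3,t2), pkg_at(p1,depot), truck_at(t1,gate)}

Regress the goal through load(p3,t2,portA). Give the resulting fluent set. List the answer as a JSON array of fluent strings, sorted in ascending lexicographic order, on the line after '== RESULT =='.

Regress:
  G ∩ del = {}  (empty — regression defined)
  G \ add = {in(p3,t2), pkg_at(p1,depot), truck_at(t1,gate)} \ {in(p3,t2)} = {pkg_at(p1,depot), truck_at(t1,gate)}
  ∪ pre   = {pkg_at(p1,depot), truck_at(t1,gate)} ∪ {pkg_at(p3,portA), truck_at(t2,portA)}
          = {pkg_at(p1,depot), pkg_at(p3,portA), truck_at(t1,gate), truck_at(t2,portA)}

== RESULT ==
["pkg_at(p1,depot)", "pkg_at(p3,portA)", "truck_at(t1,gate)", "truck_at(t2,portA)"]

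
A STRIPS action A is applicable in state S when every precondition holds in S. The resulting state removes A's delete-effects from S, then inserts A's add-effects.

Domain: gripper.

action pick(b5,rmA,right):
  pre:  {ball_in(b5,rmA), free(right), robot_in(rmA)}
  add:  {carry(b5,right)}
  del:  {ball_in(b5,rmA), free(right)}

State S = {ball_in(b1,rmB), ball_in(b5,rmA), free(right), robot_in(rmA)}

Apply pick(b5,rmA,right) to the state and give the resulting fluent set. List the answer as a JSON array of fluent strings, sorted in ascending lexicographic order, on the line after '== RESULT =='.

Progress:
  pre ⊆ S: {ball_in(b5,rmA), free(right), robot_in(rmA)} ⊆ S  — applicable
  S \ del = {ball_in(b1,rmB), robot_in(rmA)}
  ∪ add   = {ball_in(b1,rmB), carry(b5,right), robot_in(rmA)}

== RESULT ==
["ball_in(b1,rmB)", "carry(b5,right)", "robot_in(rmA)"]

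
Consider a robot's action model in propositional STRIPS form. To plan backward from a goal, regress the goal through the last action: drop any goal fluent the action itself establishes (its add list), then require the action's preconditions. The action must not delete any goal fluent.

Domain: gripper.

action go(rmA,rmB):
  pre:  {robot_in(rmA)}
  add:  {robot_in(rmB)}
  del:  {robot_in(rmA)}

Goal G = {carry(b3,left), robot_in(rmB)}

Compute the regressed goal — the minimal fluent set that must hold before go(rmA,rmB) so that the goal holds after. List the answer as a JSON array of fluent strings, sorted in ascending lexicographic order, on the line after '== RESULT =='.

Regress:
  G ∩ del = {}  (empty — regression defined)
  G \ add = {carry(b3,left), robot_in(rmB)} \ {robot_in(rmB)} = {carry(b3,left)}
  ∪ pre   = {carry(b3,left)} ∪ {robot_in(rmA)}
          = {carry(b3,left), robot_in(rmA)}

== RESULT ==
["carry(b3,left)", "robot_in(rmA)"]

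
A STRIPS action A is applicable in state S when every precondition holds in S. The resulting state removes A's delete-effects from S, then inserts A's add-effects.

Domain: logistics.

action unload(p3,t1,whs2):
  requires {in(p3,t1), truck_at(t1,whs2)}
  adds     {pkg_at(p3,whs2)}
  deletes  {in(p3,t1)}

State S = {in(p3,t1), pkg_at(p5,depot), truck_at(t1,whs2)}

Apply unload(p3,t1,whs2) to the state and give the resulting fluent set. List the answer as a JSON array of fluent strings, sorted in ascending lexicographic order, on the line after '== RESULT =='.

Compute (S \ del) ∪ add:
  pre ⊆ S: {in(p3,t1), truck_at(t1,whs2)} ⊆ S  — applicable
  S \ del = {pkg_at(p5,depot), truck_at(t1,whs2)}
  ∪ add   = {pkg_at(p3,whs2), pkg_at(p5,depot), truck_at(t1,whs2)}

== RESULT ==
["pkg_at(p3,whs2)", "pkg_at(p5,depot)", "truck_at(t1,whs2)"]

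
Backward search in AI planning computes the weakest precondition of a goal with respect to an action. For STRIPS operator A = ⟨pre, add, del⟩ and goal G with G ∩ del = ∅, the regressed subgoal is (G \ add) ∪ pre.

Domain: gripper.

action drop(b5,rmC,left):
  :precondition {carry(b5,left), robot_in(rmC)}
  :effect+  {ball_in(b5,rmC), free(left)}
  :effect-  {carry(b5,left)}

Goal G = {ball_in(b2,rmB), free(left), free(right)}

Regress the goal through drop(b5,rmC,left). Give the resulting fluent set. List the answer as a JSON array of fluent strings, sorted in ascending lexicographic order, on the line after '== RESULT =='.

Regress:
  G ∩ del = {}  (empty — regression defined)
  G \ add = {ball_in(b2,rmB), free(left), free(right)} \ {ball_in(b5,rmC), free(left)} = {ball_in(b2,rmB), free(right)}
  ∪ pre   = {ball_in(b2,rmB), free(right)} ∪ {carry(b5,left), robot_in(rmC)}
          = {ball_in(b2,rmB), carry(b5,left), free(right), robot_in(rmC)}

== RESULT ==
["ball_in(b2,rmB)", "carry(b5,left)", "free(right)", "robot_in(rmC)"]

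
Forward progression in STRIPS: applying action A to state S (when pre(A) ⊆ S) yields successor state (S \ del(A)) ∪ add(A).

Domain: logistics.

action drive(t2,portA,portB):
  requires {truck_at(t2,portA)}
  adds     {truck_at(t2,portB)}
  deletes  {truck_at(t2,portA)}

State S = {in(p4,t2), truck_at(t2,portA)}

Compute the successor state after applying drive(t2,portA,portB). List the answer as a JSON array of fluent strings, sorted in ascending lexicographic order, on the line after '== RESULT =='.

Progress:
  pre ⊆ S: {truck_at(t2,portA)} ⊆ S  — applicable
  S \ del = {in(p4,t2)}
  ∪ add   = {in(p4,t2), truck_at(t2,portB)}

== RESULT ==
["in(p4,t2)", "truck_at(t2,portB)"]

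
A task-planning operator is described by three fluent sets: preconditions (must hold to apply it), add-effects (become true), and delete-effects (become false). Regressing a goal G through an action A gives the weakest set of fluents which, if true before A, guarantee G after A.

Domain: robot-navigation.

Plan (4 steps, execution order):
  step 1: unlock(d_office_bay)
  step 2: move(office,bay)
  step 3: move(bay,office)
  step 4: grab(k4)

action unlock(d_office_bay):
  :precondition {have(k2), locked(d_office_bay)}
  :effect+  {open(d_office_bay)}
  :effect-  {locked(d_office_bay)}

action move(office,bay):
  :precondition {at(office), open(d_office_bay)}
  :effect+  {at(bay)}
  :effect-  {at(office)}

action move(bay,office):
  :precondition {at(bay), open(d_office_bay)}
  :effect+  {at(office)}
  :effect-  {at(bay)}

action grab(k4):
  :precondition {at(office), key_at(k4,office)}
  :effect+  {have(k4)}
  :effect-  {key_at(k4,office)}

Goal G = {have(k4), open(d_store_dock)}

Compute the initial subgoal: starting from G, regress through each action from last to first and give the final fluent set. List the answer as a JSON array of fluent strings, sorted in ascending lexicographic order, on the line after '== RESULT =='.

Regress step by step:
  through step 4 (grab(k4)): drop {have(k4)}, keep {open(d_store_dock)}, require {at(office), key_at(k4,office)}
    → {at(office), key_at(k4,office), open(d_store_dock)}
  through step 3 (move(bay,office)): drop {at(office)}, keep {key_at(k4,office), open(d_store_dock)}, require {at(bay), open(d_office_bay)}
    → {at(bay), key_at(k4,office), open(d_office_bay), open(d_store_dock)}
  through step 2 (move(office,bay)): drop {at(bay)}, keep {key_at(k4,office), open(d_office_bay), open(d_store_dock)}, require {at(office), open(d_office_bay)}
    → {at(office), key_at(k4,office), open(d_office_bay), open(d_store_dock)}
  through step 1 (unlock(d_office_bay)): drop {open(d_office_bay)}, keep {at(office), key_at(k4,office), open(d_store_dock)}, require {have(k2), locked(d_office_bay)}
    → {at(office), have(k2), key_at(k4,office), locked(d_office_bay), open(d_store_dock)}

== RESULT ==
["at(office)", "have(k2)", "key_at(k4,office)", "locked(d_office_bay)", "open(d_store_dock)"]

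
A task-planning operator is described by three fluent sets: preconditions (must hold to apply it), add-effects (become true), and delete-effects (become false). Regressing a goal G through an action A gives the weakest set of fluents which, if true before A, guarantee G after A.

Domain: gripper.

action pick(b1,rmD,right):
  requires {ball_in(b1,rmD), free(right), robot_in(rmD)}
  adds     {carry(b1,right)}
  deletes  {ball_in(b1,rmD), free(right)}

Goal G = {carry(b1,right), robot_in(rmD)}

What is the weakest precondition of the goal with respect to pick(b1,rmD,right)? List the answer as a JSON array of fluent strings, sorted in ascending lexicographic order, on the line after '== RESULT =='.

Regress:
  G ∩ del = {}  (empty — regression defined)
  G \ add = {carry(b1,right), robot_in(rmD)} \ {carry(b1,right)} = {robot_in(rmD)}
  ∪ pre   = {robot_in(rmD)} ∪ {ball_in(b1,rmD), free(right), robot_in(rmD)}
          = {ball_in(b1,rmD), free(right), robot_in(rmD)}

== RESULT ==
["ball_in(b1,rmD)", "free(right)", "robot_in(rmD)"]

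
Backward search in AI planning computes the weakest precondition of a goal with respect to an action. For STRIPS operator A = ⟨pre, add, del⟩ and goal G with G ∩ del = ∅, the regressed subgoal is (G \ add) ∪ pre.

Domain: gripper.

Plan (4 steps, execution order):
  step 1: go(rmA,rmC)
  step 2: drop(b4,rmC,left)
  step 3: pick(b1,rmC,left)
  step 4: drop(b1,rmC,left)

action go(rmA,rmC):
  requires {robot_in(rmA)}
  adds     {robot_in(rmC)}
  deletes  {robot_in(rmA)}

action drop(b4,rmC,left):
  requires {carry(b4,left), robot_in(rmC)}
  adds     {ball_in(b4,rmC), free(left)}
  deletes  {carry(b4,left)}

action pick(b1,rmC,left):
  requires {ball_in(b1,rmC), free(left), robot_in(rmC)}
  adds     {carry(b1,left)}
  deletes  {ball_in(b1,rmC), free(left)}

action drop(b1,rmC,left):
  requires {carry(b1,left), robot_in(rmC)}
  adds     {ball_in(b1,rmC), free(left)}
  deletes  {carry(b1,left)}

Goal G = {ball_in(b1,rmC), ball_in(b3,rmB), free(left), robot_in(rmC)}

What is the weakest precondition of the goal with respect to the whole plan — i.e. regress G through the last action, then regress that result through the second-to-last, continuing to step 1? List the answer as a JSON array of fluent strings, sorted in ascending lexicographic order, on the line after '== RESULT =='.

Regress step by step:
  through step 4 (drop(b1,rmC,left)): drop {ball_in(b1,rmC), free(left)}, keep {ball_in(b3,rmB), robot_in(rmC)}, require {carry(b1,left), robot_in(rmC)}
    → {ball_in(b3,rmB), carry(b1,left), robot_in(rmC)}
  through step 3 (pick(b1,rmC,left)): drop {carry(b1,left)}, keep {ball_in(b3,rmB), robot_in(rmC)}, require {ball_in(b1,rmC), free(left), robot_in(rmC)}
    → {ball_in(b1,rmC), ball_in(b3,rmB), free(left), robot_in(rmC)}
  through step 2 (drop(b4,rmC,left)): drop {free(left)}, keep {ball_in(b1,rmC), ball_in(b3,rmB), robot_in(rmC)}, require {carry(b4,left), robot_in(rmC)}
    → {ball_in(b1,rmC), ball_in(b3,rmB), carry(b4,left), robot_in(rmC)}
  through step 1 (go(rmA,rmC)): drop {robot_in(rmC)}, keep {ball_in(b1,rmC), ball_in(b3,rmB), carry(b4,left)}, require {robot_in(rmA)}
    → {ball_in(b1,rmC), ball_in(b3,rmB), carry(b4,left), robot_in(rmA)}

== RESULT ==
["ball_in(b1,rmC)", "ball_in(b3,rmB)", "carry(b4,left)", "robot_in(rmA)"]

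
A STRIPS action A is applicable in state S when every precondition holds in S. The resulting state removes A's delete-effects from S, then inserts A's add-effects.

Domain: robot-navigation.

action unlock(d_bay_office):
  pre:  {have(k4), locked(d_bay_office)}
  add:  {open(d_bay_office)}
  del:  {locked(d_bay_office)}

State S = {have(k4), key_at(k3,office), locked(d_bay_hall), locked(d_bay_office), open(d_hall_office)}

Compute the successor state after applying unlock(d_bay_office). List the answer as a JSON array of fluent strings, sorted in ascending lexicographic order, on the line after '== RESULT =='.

Compute (S \ del) ∪ add:
  pre ⊆ S: {have(k4), locked(d_bay_office)} ⊆ S  — applicable
  S \ del = {have(k4), key_at(k3,office), locked(d_bay_hall), open(d_hall_office)}
  ∪ add   = {have(k4), key_at(k3,office), locked(d_bay_hall), open(d_bay_office), open(d_hall_office)}

== RESULT ==
["have(k4)", "key_at(k3,office)", "locked(d_bay_hall)", "open(d_bay_office)", "open(d_hall_office)"]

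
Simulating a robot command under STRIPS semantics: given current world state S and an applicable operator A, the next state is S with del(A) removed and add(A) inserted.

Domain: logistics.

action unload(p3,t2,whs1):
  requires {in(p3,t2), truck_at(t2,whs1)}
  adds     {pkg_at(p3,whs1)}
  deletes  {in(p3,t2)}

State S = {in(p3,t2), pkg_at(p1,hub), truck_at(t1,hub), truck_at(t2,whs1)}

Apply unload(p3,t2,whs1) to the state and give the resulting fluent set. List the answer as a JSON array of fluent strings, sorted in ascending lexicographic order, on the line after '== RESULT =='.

Compute (S \ del) ∪ add:
  pre ⊆ S: {in(p3,t2), truck_at(t2,whs1)} ⊆ S  — applicable
  S \ del = {pkg_at(p1,hub), truck_at(t1,hub), truck_at(t2,whs1)}
  ∪ add   = {pkg_at(p1,hub), pkg_at(p3,whs1), truck_at(t1,hub), truck_at(t2,whs1)}

== RESULT ==
["pkg_at(p1,hub)", "pkg_at(p3,whs1)", "truck_at(t1,hub)", "truck_at(t2,whs1)"]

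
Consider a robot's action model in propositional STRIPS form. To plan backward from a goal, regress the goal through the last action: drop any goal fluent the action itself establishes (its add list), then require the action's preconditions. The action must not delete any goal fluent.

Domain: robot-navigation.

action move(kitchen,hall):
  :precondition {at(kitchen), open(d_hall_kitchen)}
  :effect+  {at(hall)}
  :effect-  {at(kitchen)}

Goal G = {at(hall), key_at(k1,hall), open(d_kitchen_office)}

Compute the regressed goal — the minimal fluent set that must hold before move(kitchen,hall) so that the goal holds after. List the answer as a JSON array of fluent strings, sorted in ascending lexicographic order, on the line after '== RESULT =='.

Regress:
  G ∩ del = {}  (empty — regression defined)
  G \ add = {at(hall), key_at(k1,hall), open(d_kitchen_office)} \ {at(hall)} = {key_at(k1,hall), open(d_kitchen_office)}
  ∪ pre   = {key_at(k1,hall), open(d_kitchen_office)} ∪ {at(kitchen), open(d_hall_kitchen)}
          = {at(kitchen), key_at(k1,hall), open(d_hall_kitchen), open(d_kitchen_office)}

== RESULT ==
["at(kitchen)", "key_at(k1,hall)", "open(d_hall_kitchen)", "open(d_kitchen_office)"]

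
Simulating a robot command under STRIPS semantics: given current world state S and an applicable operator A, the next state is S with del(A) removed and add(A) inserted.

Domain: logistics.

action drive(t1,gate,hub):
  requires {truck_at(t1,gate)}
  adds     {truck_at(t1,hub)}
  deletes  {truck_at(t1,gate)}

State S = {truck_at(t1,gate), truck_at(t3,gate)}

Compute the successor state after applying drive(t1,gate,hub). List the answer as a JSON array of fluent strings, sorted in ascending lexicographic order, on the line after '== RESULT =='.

Progress:
  pre ⊆ S: {truck_at(t1,gate)} ⊆ S  — applicable
  S \ del = {truck_at(t3,gate)}
  ∪ add   = {truck_at(t1,hub), truck_at(t3,gate)}

== RESULT ==
["truck_at(t1,hub)", "truck_at(t3,gate)"]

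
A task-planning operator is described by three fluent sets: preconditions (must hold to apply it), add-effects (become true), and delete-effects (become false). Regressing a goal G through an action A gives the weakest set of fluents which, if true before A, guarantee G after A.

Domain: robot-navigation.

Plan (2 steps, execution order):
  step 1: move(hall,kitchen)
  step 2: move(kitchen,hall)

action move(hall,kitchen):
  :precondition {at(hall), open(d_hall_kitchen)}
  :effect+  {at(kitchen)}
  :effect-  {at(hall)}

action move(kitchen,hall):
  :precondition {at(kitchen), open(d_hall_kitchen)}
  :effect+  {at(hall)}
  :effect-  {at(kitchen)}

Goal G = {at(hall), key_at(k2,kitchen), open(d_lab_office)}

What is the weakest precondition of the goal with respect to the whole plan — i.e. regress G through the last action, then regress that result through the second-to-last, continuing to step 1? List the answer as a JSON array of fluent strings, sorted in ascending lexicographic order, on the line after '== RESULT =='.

Regress step by step:
  through step 2 (move(kitchen,hall)): drop {at(hall)}, keep {key_at(k2,kitchen), open(d_lab_office)}, require {at(kitchen), open(d_hall_kitchen)}
    → {at(kitchen), key_at(k2,kitchen), open(d_hall_kitchen), open(d_lab_office)}
  through step 1 (move(hall,kitchen)): drop {at(kitchen)}, keep {key_at(k2,kitchen), open(d_hall_kitchen), open(d_lab_office)}, require {at(hall), open(d_hall_kitchen)}
    → {at(hall), key_at(k2,kitchen), open(d_hall_kitchen), open(d_lab_office)}

== RESULT ==
["at(hall)", "key_at(k2,kitchen)", "open(d_hall_kitchen)", "open(d_lab_office)"]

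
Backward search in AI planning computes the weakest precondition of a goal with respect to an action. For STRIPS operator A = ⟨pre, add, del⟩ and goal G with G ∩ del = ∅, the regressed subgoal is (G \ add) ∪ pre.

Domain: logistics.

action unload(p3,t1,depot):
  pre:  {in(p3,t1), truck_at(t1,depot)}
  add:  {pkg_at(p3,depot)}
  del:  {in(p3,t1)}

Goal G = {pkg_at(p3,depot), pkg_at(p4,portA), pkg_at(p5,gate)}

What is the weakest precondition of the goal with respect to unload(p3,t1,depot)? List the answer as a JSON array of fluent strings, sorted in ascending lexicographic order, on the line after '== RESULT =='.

Compute (G \ add) ∪ pre:
  G ∩ del = {}  (empty — regression defined)
  G \ add = {pkg_at(p3,depot), pkg_at(p4,portA), pkg_at(p5,gate)} \ {pkg_at(p3,depot)} = {pkg_at(p4,portA), pkg_at(p5,gate)}
  ∪ pre   = {pkg_at(p4,portA), pkg_at(p5,gate)} ∪ {in(p3,t1), truck_at(t1,depot)}
          = {in(p3,t1), pkg_at(p4,portA), pkg_at(p5,gate), truck_at(t1,depot)}

== RESULT ==
["in(p3,t1)", "pkg_at(p4,portA)", "pkg_at(p5,gate)", "truck_at(t1,depot)"]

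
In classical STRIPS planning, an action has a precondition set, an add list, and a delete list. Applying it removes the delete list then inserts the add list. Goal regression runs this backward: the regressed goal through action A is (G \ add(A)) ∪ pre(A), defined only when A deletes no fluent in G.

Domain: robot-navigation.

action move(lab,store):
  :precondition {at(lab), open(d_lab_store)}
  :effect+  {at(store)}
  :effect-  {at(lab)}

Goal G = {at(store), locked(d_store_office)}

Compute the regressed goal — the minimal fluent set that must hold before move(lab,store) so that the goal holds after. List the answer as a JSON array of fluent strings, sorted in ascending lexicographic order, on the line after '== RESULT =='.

Regress:
  G ∩ del = {}  (empty — regression defined)
  G \ add = {at(store), locked(d_store_office)} \ {at(store)} = {locked(d_store_office)}
  ∪ pre   = {locked(d_store_office)} ∪ {at(lab), open(d_lab_store)}
          = {at(lab), locked(d_store_office), open(d_lab_store)}

== RESULT ==
["at(lab)", "locked(d_store_office)", "open(d_lab_store)"]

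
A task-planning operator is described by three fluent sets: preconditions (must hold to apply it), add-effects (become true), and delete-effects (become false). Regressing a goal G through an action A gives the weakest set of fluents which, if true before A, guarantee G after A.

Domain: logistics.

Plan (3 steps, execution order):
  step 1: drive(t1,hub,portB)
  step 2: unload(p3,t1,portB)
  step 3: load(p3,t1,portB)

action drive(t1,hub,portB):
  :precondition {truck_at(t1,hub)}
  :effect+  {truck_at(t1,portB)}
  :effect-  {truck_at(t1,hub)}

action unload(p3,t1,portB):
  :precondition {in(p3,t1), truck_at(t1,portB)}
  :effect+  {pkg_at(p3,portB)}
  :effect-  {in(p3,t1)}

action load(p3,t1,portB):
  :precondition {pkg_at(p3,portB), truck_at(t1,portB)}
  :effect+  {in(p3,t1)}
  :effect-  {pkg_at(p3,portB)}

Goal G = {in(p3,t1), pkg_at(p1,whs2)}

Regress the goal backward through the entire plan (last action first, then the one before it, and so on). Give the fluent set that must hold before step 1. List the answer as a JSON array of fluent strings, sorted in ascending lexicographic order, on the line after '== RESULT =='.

Regress step by step:
  through step 3 (load(p3,t1,portB)): drop {in(p3,t1)}, keep {pkg_at(p1,whs2)}, require {pkg_at(p3,portB), truck_at(t1,portB)}
    → {pkg_at(p1,whs2), pkg_at(p3,portB), truck_at(t1,portB)}
  through step 2 (unload(p3,t1,portB)): drop {pkg_at(p3,portB)}, keep {pkg_at(p1,whs2), truck_at(t1,portB)}, require {in(p3,t1), truck_at(t1,portB)}
    → {in(p3,t1), pkg_at(p1,whs2), truck_at(t1,portB)}
  through step 1 (drive(t1,hub,portB)): drop {truck_at(t1,portB)}, keep {in(p3,t1), pkg_at(p1,whs2)}, require {truck_at(t1,hub)}
    → {in(p3,t1), pkg_at(p1,whs2), truck_at(t1,hub)}

== RESULT ==
["in(p3,t1)", "pkg_at(p1,whs2)", "truck_at(t1,hub)"]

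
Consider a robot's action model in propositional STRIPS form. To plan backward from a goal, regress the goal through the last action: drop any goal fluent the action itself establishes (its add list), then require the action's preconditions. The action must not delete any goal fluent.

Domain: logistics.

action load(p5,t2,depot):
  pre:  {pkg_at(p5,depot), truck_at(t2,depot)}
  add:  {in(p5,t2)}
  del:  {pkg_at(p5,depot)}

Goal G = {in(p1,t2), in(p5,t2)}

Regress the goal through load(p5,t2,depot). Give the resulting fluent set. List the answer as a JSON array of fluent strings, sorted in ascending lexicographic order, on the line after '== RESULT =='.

Regress:
  G ∩ del = {}  (empty — regression defined)
  G \ add = {in(p1,t2), in(p5,t2)} \ {in(p5,t2)} = {in(p1,t2)}
  ∪ pre   = {in(p1,t2)} ∪ {pkg_at(p5,depot), truck_at(t2,depot)}
          = {in(p1,t2), pkg_at(p5,depot), truck_at(t2,depot)}

== RESULT ==
["in(p1,t2)", "pkg_at(p5,depot)", "truck_at(t2,depot)"]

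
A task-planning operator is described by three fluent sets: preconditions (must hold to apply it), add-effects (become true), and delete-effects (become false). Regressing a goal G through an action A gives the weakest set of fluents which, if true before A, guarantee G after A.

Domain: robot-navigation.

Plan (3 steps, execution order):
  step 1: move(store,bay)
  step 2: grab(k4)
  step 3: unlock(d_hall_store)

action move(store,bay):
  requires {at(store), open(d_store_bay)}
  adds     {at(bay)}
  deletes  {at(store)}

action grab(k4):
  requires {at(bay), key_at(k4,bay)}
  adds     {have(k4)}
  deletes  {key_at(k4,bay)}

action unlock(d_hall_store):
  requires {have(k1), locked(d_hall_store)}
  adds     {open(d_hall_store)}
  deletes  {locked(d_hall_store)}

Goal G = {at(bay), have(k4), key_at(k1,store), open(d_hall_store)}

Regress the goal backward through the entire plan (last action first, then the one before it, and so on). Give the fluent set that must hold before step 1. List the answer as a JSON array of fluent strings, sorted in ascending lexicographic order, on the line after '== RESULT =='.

Work backward from the goal:
  through step 3 (unlock(d_hall_store)): drop {open(d_hall_store)}, keep {at(bay), have(k4), key_at(k1,store)}, require {have(k1), locked(d_hall_store)}
    → {at(bay), have(k1), have(k4), key_at(k1,store), locked(d_hall_store)}
  through step 2 (grab(k4)): drop {have(k4)}, keep {at(bay), have(k1), key_at(k1,store), locked(d_hall_store)}, require {at(bay), key_at(k4,bay)}
    → {at(bay), have(k1), key_at(k1,store), key_at(k4,bay), locked(d_hall_store)}
  through step 1 (move(store,bay)): drop {at(bay)}, keep {have(k1), key_at(k1,store), key_at(k4,bay), locked(d_hall_store)}, require {at(store), open(d_store_bay)}
    → {at(store), have(k1), key_at(k1,store), key_at(k4,bay), locked(d_hall_store), open(d_store_bay)}

== RESULT ==
["at(store)", "have(k1)", "key_at(k1,store)", "key_at(k4,bay)", "locked(d_hall_store)", "open(d_store_bay)"]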